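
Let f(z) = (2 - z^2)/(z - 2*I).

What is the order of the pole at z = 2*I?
Factor the denominator:
  z - 2*I = (z - 2*I)

The numerator P(z) = 2 - z^2 has P(2*I) = 6 ≠ 0, so no factor of (z - 2*I) cancels.
Near z = 2*I we can therefore write f(z) = g(z)/(z - 2*I) with g analytic at 2*I and g(2*I) ≠ 0 (g is just the numerator).

Hence z = 2*I is a pole of order 1.

Final answer: 1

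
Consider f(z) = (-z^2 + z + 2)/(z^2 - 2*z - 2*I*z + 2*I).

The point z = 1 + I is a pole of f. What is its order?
Factor the denominator:
  z^2 - 2*z - 2*I*z + 2*I = (z - 1 - I)^2

The numerator P(z) = -z^2 + z + 2 has P(1 + I) = 3 - I ≠ 0, so no factor of (z - 1 - I) cancels.
Near z = 1 + I we can therefore write f(z) = g(z)/(z - 1 - I)^2 with g analytic at 1 + I and g(1 + I) ≠ 0 (g is just the numerator).

Hence z = 1 + I is a pole of order 2.

Final answer: 2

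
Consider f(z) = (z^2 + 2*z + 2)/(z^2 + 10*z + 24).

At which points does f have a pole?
The singularities of f are the zeros of the denominator. Factoring,
  z^2 + 10*z + 24 = (z + 6)*(z + 4)
so the candidates are z = -6, z = -4.

Check the numerator P(z) = z^2 + 2*z + 2 at each one:
  P(-6) = 26 ≠ 0, so z = -6 is a (simple) pole.
  P(-4) = 10 ≠ 0, so z = -4 is a (simple) pole.

Poles of f: {-6, -4}

Final answer: {-6, -4}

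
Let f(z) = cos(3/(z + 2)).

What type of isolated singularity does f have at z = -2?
Let u = z + 2. Then
  cos(3/u) = Σ_{k≥0} (-1)^k (3)^(2k)/((2k)!·u^(2k)) = 1 - 9/(2*u^2) + 27/(8*u^4) + ...
which has infinitely many negative powers of u, so cos(3/(z + 2)) has an essential singularity at z = -2.
So the singularity is essential.

Final answer: essential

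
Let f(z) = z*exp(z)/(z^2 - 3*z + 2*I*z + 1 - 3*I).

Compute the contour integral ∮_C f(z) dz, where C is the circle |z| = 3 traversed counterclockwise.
pi*(-2 - 2*I)*exp(1 - I) + pi*(2 + 4*I)*exp(2 - I)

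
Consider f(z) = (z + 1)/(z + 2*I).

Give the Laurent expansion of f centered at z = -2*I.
(1 - 2*I)/(z + 2*I) + 1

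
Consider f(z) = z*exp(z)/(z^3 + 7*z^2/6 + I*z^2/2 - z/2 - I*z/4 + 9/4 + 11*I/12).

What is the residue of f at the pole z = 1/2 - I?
Write f(z) = P(z)/Q(z) with P(z) = z*exp(z) and Q(z) = z^3 + 7*z^2/6 + I*z^2/2 - z/2 - I*z/4 + 9/4 + 11*I/12.
The denominator factors as Q(z) = (z + 2 + I/2)*(z - 1/3 - I)*(z - 1/2 + I), so z = 1/2 - I is a simple zero of Q and P is analytic there; z = 1/2 - I is therefore a simple pole and
  Res(f, z₀) = P(z₀)/Q'(z₀).

Q'(z) = 3*z^2 + 7*z/3 + I*z - 1/2 - I/4, so Q'(1/2 - I) = -7/12 - 61*I/12.
P(1/2 - I) = (1/2 - I)*exp(1/2 - I).

Res(f, 1/2 - I) = ((1/2 - I)*exp(1/2 - I))/(-7/12 - 61*I/12) = (69/377 + 45*I/377)*exp(1/2 - I)

Final answer: (69/377 + 45*I/377)*exp(1/2 - I)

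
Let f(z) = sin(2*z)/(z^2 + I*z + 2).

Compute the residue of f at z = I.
Write f(z) = P(z)/Q(z) with P(z) = sin(2*z) and Q(z) = z^2 + I*z + 2.
The denominator factors as Q(z) = (z - I)*(z + 2*I), so z = I is a simple zero of Q and P is analytic there; z = I is therefore a simple pole and
  Res(f, z₀) = P(z₀)/Q'(z₀).

Q'(z) = 2*z + I, so Q'(I) = 3*I.
P(I) = I*sinh(2).

Res(f, I) = (I*sinh(2))/(3*I) = sinh(2)/3

Final answer: sinh(2)/3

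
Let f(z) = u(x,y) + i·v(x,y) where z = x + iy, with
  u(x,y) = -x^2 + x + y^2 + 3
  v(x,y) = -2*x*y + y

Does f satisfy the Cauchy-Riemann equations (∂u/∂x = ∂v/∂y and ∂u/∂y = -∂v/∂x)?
∂u/∂x = 1 - 2*x
∂v/∂y = 1 - 2*x
∂u/∂y = 2*y
∂v/∂x = -2*y
∂u/∂x = ∂v/∂y and ∂u/∂y = -∂v/∂x hold identically; f is analytic.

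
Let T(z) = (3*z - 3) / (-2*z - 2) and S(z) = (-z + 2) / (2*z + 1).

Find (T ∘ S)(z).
(T ∘ S)(z) = T(S(z)) = ((3)*S(z) + (-3))/((-2)*S(z) + (-2)). Multiply numerator and denominator by 2*z + 1:
  numerator:   (3)*(-z + 2) + (-3)*(2*z + 1) = -9*z + 3
  denominator: (-2)*(-z + 2) + (-2)*(2*z + 1) = -2*z - 6
(T ∘ S)(z) = (-9*z + 3)/(-2*z - 6) = (9*z - 3)/(2*z + 6)

Final answer: (9*z - 3)/(2*z + 6)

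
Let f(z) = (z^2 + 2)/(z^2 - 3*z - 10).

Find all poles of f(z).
{-2, 5}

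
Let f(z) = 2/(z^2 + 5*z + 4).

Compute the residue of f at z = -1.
2/3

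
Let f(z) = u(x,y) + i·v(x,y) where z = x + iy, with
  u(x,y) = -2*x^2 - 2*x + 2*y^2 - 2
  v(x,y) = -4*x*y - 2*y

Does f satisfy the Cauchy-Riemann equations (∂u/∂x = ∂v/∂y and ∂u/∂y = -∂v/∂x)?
∂u/∂x = -4*x - 2
∂v/∂y = -4*x - 2
∂u/∂y = 4*y
∂v/∂x = -4*y
∂u/∂x = ∂v/∂y and ∂u/∂y = -∂v/∂x hold identically; f is analytic.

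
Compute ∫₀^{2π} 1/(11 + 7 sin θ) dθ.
sqrt(2)*pi/6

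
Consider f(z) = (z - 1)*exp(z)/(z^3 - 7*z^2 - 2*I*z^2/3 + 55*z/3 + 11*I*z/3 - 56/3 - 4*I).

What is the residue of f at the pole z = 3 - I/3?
Write f(z) = P(z)/Q(z) with P(z) = (z - 1)*exp(z) and Q(z) = z^3 - 7*z^2 - 2*I*z^2/3 + 55*z/3 + 11*I*z/3 - 56/3 - 4*I.
The denominator factors as Q(z) = (z - 2 - 2*I)*(z - 3 + I/3)*(z - 2 + I), so z = 3 - I/3 is a simple zero of Q and P is analytic there; z = 3 - I/3 is therefore a simple pole and
  Res(f, z₀) = P(z₀)/Q'(z₀).

Q'(z) = 3*z^2 - 14*z - 4*I*z/3 + 55/3 + 11*I/3, so Q'(3 - I/3) = 23/9 - 5*I/3.
P(3 - I/3) = (2 - I/3)*exp(3 - I/3).

Res(f, 3 - I/3) = ((2 - I/3)*exp(3 - I/3))/(23/9 - 5*I/3) = (459/754 + 201*I/754)*exp(3 - I/3)

Final answer: (459/754 + 201*I/754)*exp(3 - I/3)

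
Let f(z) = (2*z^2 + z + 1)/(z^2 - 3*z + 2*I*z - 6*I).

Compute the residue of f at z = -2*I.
25/13 - 8*I/13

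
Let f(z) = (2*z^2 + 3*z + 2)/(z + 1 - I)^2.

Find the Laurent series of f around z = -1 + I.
Put w = z - (-1 + I), i.e. z = w - 1 + I. The denominator is w^2, so it suffices to rewrite the numerator in powers of w.

P(z) = 2*z^2 + 3*z + 2
P(w - 1 + I) = -1 - I + (-1 + 4*I)*w + 2*w^2

Dividing each term by w^2:
  f = (-1 - I)/w^2 + (-1 + 4*I)/w + 2

Substituting back w = z + 1 - I:
  f(z) = (-1 - I)/(z + 1 - I)^2 + (-1 + 4*I)/(z + 1 - I) + 2

The series is finite because the numerator is a polynomial; the negative powers form the principal part, and the coefficient of 1/(z + 1 - I) gives Res(f, -1 + I) = -1 + 4*I.

Final answer: (-1 - I)/(z + 1 - I)^2 + (-1 + 4*I)/(z + 1 - I) + 2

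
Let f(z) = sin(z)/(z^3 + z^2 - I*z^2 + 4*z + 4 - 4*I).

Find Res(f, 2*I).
Write f(z) = P(z)/Q(z) with P(z) = sin(z) and Q(z) = z^3 + z^2 - I*z^2 + 4*z + 4 - 4*I.
The denominator factors as Q(z) = (z + 2*I)*(z - 2*I)*(z + 1 - I), so z = 2*I is a simple zero of Q and P is analytic there; z = 2*I is therefore a simple pole and
  Res(f, z₀) = P(z₀)/Q'(z₀).

Q'(z) = 3*z^2 + 2*z - 2*I*z + 4, so Q'(2*I) = -4 + 4*I.
P(2*I) = I*sinh(2).

Res(f, 2*I) = (I*sinh(2))/(-4 + 4*I) = (1/8 - I/8)*sinh(2)

Final answer: (1/8 - I/8)*sinh(2)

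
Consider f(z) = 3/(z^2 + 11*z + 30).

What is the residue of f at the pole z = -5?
3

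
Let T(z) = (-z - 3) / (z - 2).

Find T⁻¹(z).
Set w = T(z) = (-z - 3) / (z - 2) and solve for z:
  w*(z - 2) = -z - 3
  -2*w + z*(w + 1) + 3 = 0
  z*(w + 1) = 2*w - 3
  z = (3 - 2*w)/(-w - 1)
Renaming the variable, T⁻¹(z) = (-2*z + 3)/(-z - 1) = (2*z - 3)/(z + 1).
(Check: ad - bc = 5 ≠ 0, so T is invertible.)

Final answer: (2*z - 3)/(z + 1)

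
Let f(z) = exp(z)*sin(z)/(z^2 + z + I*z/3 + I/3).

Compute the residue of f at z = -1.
Write f(z) = P(z)/Q(z) with P(z) = exp(z)*sin(z) and Q(z) = z^2 + z + I*z/3 + I/3.
The denominator factors as Q(z) = (z + 1)*(z + I/3), so z = -1 is a simple zero of Q and P is analytic there; z = -1 is therefore a simple pole and
  Res(f, z₀) = P(z₀)/Q'(z₀).

Q'(z) = 2*z + 1 + I/3, so Q'(-1) = -1 + I/3.
P(-1) = -exp(-1)*sin(1).

Res(f, -1) = (-exp(-1)*sin(1))/(-1 + I/3) = (9/10 + 3*I/10)*exp(-1)*sin(1)

Final answer: (9/10 + 3*I/10)*exp(-1)*sin(1)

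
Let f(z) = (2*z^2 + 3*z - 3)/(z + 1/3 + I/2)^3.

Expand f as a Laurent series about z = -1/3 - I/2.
Put w = z - (-1/3 - I/2), i.e. z = w - 1/3 - I/2. The denominator is w^3, so it suffices to rewrite the numerator in powers of w.

P(z) = 2*z^2 + 3*z - 3
P(w - 1/3 - I/2) = -77/18 - 5*I/6 + (5/3 - 2*I)*w + 2*w^2

Dividing each term by w^3:
  f = (-77/18 - 5*I/6)/w^3 + (5/3 - 2*I)/w^2 + 2/w

Substituting back w = z + 1/3 + I/2:
  f(z) = (-77/18 - 5*I/6)/(z + 1/3 + I/2)^3 + (5/3 - 2*I)/(z + 1/3 + I/2)^2 + 2/(z + 1/3 + I/2)

The series is finite because the numerator is a polynomial; the negative powers form the principal part, and the coefficient of 1/(z + 1/3 + I/2) gives Res(f, -1/3 - I/2) = 2.

Final answer: (-77/18 - 5*I/6)/(z + 1/3 + I/2)^3 + (5/3 - 2*I)/(z + 1/3 + I/2)^2 + 2/(z + 1/3 + I/2)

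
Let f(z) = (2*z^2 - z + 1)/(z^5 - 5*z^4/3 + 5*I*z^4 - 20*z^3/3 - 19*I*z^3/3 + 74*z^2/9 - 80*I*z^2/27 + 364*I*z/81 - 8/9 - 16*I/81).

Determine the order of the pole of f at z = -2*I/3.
Factor the denominator:
  z^5 - 5*z^4/3 + 5*I*z^4 - 20*z^3/3 - 19*I*z^3/3 + 74*z^2/9 - 80*I*z^2/27 + 364*I*z/81 - 8/9 - 16*I/81 = (z + 2*I/3)^3*(z - 1)*(z - 2/3 + 3*I)

The numerator P(z) = 2*z^2 - z + 1 has P(-2*I/3) = 1/9 + 2*I/3 ≠ 0, so no factor of (z + 2*I/3) cancels.
Near z = -2*I/3 we can therefore write f(z) = g(z)/(z + 2*I/3)^3 with g analytic at -2*I/3 and g(-2*I/3) ≠ 0 (g is the numerator divided by the remaining denominator factors).

Hence z = -2*I/3 is a pole of order 3.

Final answer: 3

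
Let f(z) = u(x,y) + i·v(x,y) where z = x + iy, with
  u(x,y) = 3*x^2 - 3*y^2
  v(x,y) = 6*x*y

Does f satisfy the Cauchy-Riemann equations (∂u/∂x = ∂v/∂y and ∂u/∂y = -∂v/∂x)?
∂u/∂x = 6*x
∂v/∂y = 6*x
∂u/∂y = -6*y
∂v/∂x = 6*y
∂u/∂x = ∂v/∂y and ∂u/∂y = -∂v/∂x hold identically; f is analytic.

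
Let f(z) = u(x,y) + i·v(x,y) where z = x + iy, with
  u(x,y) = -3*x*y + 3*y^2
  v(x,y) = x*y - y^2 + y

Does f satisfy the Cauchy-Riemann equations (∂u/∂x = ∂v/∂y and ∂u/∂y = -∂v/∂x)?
∂u/∂x = -3*y
∂v/∂y = x - 2*y + 1
∂u/∂y = -3*x + 6*y
∂v/∂x = y
∂u/∂x ≠ ∂v/∂y and ∂u/∂y ≠ -∂v/∂x; the Cauchy-Riemann equations are not satisfied, so f is not analytic.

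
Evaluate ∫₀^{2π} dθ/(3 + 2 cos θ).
2*sqrt(5)*pi/5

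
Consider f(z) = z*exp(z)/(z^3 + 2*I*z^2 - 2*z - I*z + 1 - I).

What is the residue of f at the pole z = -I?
(1/2 + I/2)*exp(-I)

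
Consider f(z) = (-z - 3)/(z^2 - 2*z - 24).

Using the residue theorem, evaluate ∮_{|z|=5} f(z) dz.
By the residue theorem, ∮_C f(z) dz = 2πi · (sum of the residues of f at the poles inside |z| = 5).

The denominator factors as (z + 4)*(z - 6), so the singularities of f are simple poles at z = -4, z = 6.
  |-4|² = 16 < 25 = 5², so this pole is inside the contour.
  |6|² = 36 > 25 = 5², so this pole is outside the contour.

With P(z) = -z - 3 and Q(z) = z^2 - 2*z - 24, each pole is simple, so Res(f, z₀) = P(z₀)/Q'(z₀) with Q'(z) = 2*z - 2.
  Res(f, -4) = P(-4)/Q'(-4) = (1)/(-10) = -1/10

∮_C f(z) dz = 2πi · (-1/10) = -I*pi/5

Final answer: -I*pi/5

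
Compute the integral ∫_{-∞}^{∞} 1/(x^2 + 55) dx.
Let f(z) = 1/(z^2 + 55). The denominator has no real zeros and deg Q - deg P = 2 ≥ 2, so the integral of f over the upper semicircle |z| = R tends to 0 as R → ∞. Closing the contour in the upper half-plane,
  ∫_{-∞}^{∞} f(x) dx = 2πi · Σ Res(f, z_k)  over the poles with Im z_k > 0.

Zeros of the denominator: z^2 + 55 = 0 gives z = ±sqrt(55)*I.
Upper half-plane: z = sqrt(55)*I (simple).

Each pole is a simple zero of Q(z) = z^2 + 55, so Res(f, z₀) = P(z₀)/Q'(z₀) with P(z) = 1, Q'(z) = 2*z:
  Res(f, sqrt(55)*I) = (1)/(2*sqrt(55)*I) = -sqrt(55)*I/110

∫_{-∞}^{∞} f(x) dx = 2πi · (-sqrt(55)*I/110) = sqrt(55)*pi/55

Final answer: sqrt(55)*pi/55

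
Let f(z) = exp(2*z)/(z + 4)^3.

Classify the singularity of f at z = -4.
pole of order 3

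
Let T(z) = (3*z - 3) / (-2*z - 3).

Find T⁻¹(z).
Set w = T(z) = (3*z - 3) / (-2*z - 3) and solve for z:
  w*(-2*z - 3) = 3*z - 3
  -3*w + z*(-2*w - 3) + 3 = 0
  z*(-2*w - 3) = 3*w - 3
  z = (3 - 3*w)/(2*w + 3)
Renaming the variable, T⁻¹(z) = (-3*z + 3)/(2*z + 3).
(Check: ad - bc = -15 ≠ 0, so T is invertible.)

Final answer: (-3*z + 3)/(2*z + 3)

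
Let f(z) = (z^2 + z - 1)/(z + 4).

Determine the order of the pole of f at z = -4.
Factor the denominator:
  z + 4 = (z + 4)

The numerator P(z) = z^2 + z - 1 has P(-4) = 11 ≠ 0, so no factor of (z + 4) cancels.
Near z = -4 we can therefore write f(z) = g(z)/(z + 4) with g analytic at -4 and g(-4) ≠ 0 (g is just the numerator).

Hence z = -4 is a pole of order 1.

Final answer: 1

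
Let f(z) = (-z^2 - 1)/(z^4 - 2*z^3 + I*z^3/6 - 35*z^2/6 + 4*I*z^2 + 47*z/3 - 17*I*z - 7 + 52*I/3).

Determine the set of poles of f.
{-3 + I, 1 - I, 2 - I/2, 2 + I/3}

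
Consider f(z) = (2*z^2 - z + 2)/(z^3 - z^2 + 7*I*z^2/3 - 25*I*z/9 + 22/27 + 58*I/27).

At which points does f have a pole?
The singularities of f are the zeros of the denominator. Factoring,
  z^3 - z^2 + 7*I*z^2/3 - 25*I*z/9 + 22/27 + 58*I/27 = (z - 2/3 + I)*(z - 2/3 - 2*I/3)*(z + 1/3 + 2*I)
so the candidates are z = 2/3 - I, z = 2/3 + 2*I/3, z = -1/3 - 2*I.

Check the numerator P(z) = 2*z^2 - z + 2 at each one:
  P(2/3 - I) = 2/9 - 5*I/3 ≠ 0, so z = 2/3 - I is a (simple) pole.
  P(2/3 + 2*I/3) = 4/3 + 10*I/9 ≠ 0, so z = 2/3 + 2*I/3 is a (simple) pole.
  P(-1/3 - 2*I) = -49/9 + 14*I/3 ≠ 0, so z = -1/3 - 2*I is a (simple) pole.

Poles of f: {-1/3 - 2*I, 2/3 - I, 2/3 + 2*I/3}

Final answer: {-1/3 - 2*I, 2/3 - I, 2/3 + 2*I/3}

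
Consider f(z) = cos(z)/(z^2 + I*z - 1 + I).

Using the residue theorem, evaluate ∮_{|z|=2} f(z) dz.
By the residue theorem, ∮_C f(z) dz = 2πi · (sum of the residues of f at the poles inside |z| = 2).

The denominator factors as (z + 1)*(z - 1 + I), so the singularities of f are simple poles at z = -1, z = 1 - I.
  |-1|² = 1 < 4 = 2², so this pole is inside the contour.
  |1 - I|² = 2 < 4 = 2², so this pole is inside the contour.

With P(z) = cos(z) and Q(z) = z^2 + I*z - 1 + I, each pole is simple, so Res(f, z₀) = P(z₀)/Q'(z₀) with Q'(z) = 2*z + I.
  Res(f, -1) = P(-1)/Q'(-1) = (cos(1))/(-2 + I) = (-2/5 - I/5)*cos(1)
  Res(f, 1 - I) = P(1 - I)/Q'(1 - I) = (cos(1 - I))/(2 - I) = (2/5 + I/5)*cos(1 - I)

Sum of residues inside C: (-2/5 - I/5)*cos(1) + (2/5 + I/5)*cos(1 - I)
∮_C f(z) dz = 2πi · ((-2/5 - I/5)*cos(1) + (2/5 + I/5)*cos(1 - I)) = pi*(2/5 - 4*I/5)*cos(1) + pi*(-2/5 + 4*I/5)*cos(1 - I)

Final answer: pi*(2/5 - 4*I/5)*cos(1) + pi*(-2/5 + 4*I/5)*cos(1 - I)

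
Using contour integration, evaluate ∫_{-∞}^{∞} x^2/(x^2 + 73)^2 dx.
Let f(z) = z^2/(z^2 + 73)^2. The denominator has no real zeros and deg Q - deg P = 2 ≥ 2, so the integral of f over the upper semicircle |z| = R tends to 0 as R → ∞. Closing the contour in the upper half-plane,
  ∫_{-∞}^{∞} f(x) dx = 2πi · Σ Res(f, z_k)  over the poles with Im z_k > 0.

Zeros of the denominator: z^2 + 73 = 0 gives z = ±sqrt(73)*I.
Upper half-plane: z = sqrt(73)*I (a pole of order 2).

Write f(z) = g(z)/(z - sqrt(73)*I)^2 with g(z) = z^2/(z + sqrt(73)*I)^2. For a double pole, Res(f, z₀) = g'(z₀):
  g'(z) = 2*sqrt(73)*I*z/(z + sqrt(73)*I)^3
  Res(f, sqrt(73)*I) = g'(sqrt(73)*I) = -sqrt(73)*I/292

∫_{-∞}^{∞} f(x) dx = 2πi · (-sqrt(73)*I/292) = sqrt(73)*pi/146

Final answer: sqrt(73)*pi/146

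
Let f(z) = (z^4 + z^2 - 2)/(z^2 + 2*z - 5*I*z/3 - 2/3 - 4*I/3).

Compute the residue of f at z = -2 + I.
Write f(z) = P(z)/Q(z) with P(z) = z^4 + z^2 - 2 and Q(z) = z^2 + 2*z - 5*I*z/3 - 2/3 - 4*I/3.
The denominator factors as Q(z) = (z - 2*I/3)*(z + 2 - I), so z = -2 + I is a simple zero of Q and P is analytic there; z = -2 + I is therefore a simple pole and
  Res(f, z₀) = P(z₀)/Q'(z₀).

Q'(z) = 2*z + 2 - 5*I/3, so Q'(-2 + I) = -2 + I/3.
P(-2 + I) = -6 - 28*I.

Res(f, -2 + I) = (-6 - 28*I)/(-2 + I/3) = 24/37 + 522*I/37

Final answer: 24/37 + 522*I/37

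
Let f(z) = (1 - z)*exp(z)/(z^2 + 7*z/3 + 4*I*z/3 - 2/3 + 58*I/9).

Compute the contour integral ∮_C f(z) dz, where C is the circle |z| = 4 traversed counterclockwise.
By the residue theorem, ∮_C f(z) dz = 2πi · (sum of the residues of f at the poles inside |z| = 4).

The denominator factors as (z + 3 - 2*I/3)*(z - 2/3 + 2*I), so the singularities of f are simple poles at z = -3 + 2*I/3, z = 2/3 - 2*I.
  |-3 + 2*I/3|² = 85/9 < 16 = 4², so this pole is inside the contour.
  |2/3 - 2*I|² = 40/9 < 16 = 4², so this pole is inside the contour.

With P(z) = (1 - z)*exp(z) and Q(z) = z^2 + 7*z/3 + 4*I*z/3 - 2/3 + 58*I/9, each pole is simple, so Res(f, z₀) = P(z₀)/Q'(z₀) with Q'(z) = 2*z + 7/3 + 4*I/3.
  Res(f, -3 + 2*I/3) = P(-3 + 2*I/3)/Q'(-3 + 2*I/3) = ((4 - 2*I/3)*exp(-3 + 2*I/3))/(-11/3 + 8*I/3) = (-4/5 - 2*I/5)*exp(-3 + 2*I/3)
  Res(f, 2/3 - 2*I) = P(2/3 - 2*I)/Q'(2/3 - 2*I) = ((1/3 + 2*I)*exp(2/3 - 2*I))/(11/3 - 8*I/3) = (-1/5 + 2*I/5)*exp(2/3 - 2*I)

Sum of residues inside C: (-4/5 - 2*I/5)*exp(-3 + 2*I/3) + (-1/5 + 2*I/5)*exp(2/3 - 2*I)
∮_C f(z) dz = 2πi · ((-4/5 - 2*I/5)*exp(-3 + 2*I/3) + (-1/5 + 2*I/5)*exp(2/3 - 2*I)) = pi*(4/5 - 8*I/5)*exp(-3 + 2*I/3) + pi*(-4/5 - 2*I/5)*exp(2/3 - 2*I)

Final answer: pi*(4/5 - 8*I/5)*exp(-3 + 2*I/3) + pi*(-4/5 - 2*I/5)*exp(2/3 - 2*I)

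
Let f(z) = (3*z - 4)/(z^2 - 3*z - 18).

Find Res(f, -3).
13/9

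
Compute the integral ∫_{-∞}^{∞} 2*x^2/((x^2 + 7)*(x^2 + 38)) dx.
2*pi*(-sqrt(7) + sqrt(38))/31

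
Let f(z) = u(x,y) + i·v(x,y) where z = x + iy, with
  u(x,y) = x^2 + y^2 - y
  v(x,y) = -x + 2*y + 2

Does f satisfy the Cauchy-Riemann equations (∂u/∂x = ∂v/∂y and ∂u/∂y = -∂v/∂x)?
∂u/∂x = 2*x
∂v/∂y = 2
∂u/∂y = 2*y - 1
∂v/∂x = -1
∂u/∂x ≠ ∂v/∂y and ∂u/∂y ≠ -∂v/∂x; the Cauchy-Riemann equations are not satisfied, so f is not analytic.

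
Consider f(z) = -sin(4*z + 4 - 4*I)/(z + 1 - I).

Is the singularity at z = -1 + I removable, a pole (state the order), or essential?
Let u = z + 1 - I. The argument of sin is 4*z + 4 - 4*I = 4u, so
  f = -sin(4u)/u = -((4u) - (4u)^3/6 + ...)/u = -4 + (32/3)*u^2 - ...
The Laurent expansion about u = 0 has no negative powers; equivalently lim_{z→-1 + I} f(z) = -4 exists and is finite.
So the singularity is removable.

Final answer: removable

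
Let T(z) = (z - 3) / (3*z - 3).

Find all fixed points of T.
{2/3 - sqrt(5)*I/3, 2/3 + sqrt(5)*I/3}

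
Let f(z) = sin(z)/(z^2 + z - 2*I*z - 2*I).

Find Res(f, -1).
Write f(z) = P(z)/Q(z) with P(z) = sin(z) and Q(z) = z^2 + z - 2*I*z - 2*I.
The denominator factors as Q(z) = (z + 1)*(z - 2*I), so z = -1 is a simple zero of Q and P is analytic there; z = -1 is therefore a simple pole and
  Res(f, z₀) = P(z₀)/Q'(z₀).

Q'(z) = 2*z + 1 - 2*I, so Q'(-1) = -1 - 2*I.
P(-1) = -sin(1).

Res(f, -1) = (-sin(1))/(-1 - 2*I) = (1/5 - 2*I/5)*sin(1)

Final answer: (1/5 - 2*I/5)*sin(1)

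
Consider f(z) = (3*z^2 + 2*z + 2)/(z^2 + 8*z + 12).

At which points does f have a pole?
{-6, -2}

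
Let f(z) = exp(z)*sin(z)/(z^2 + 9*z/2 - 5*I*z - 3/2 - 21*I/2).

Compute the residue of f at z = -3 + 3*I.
Write f(z) = P(z)/Q(z) with P(z) = exp(z)*sin(z) and Q(z) = z^2 + 9*z/2 - 5*I*z - 3/2 - 21*I/2.
The denominator factors as Q(z) = (z + 3/2 - 2*I)*(z + 3 - 3*I), so z = -3 + 3*I is a simple zero of Q and P is analytic there; z = -3 + 3*I is therefore a simple pole and
  Res(f, z₀) = P(z₀)/Q'(z₀).

Q'(z) = 2*z + 9/2 - 5*I, so Q'(-3 + 3*I) = -3/2 + I.
P(-3 + 3*I) = -exp(-3 + 3*I)*sin(3 - 3*I).

Res(f, -3 + 3*I) = (-exp(-3 + 3*I)*sin(3 - 3*I))/(-3/2 + I) = (6/13 + 4*I/13)*exp(-3 + 3*I)*sin(3 - 3*I)

Final answer: (6/13 + 4*I/13)*exp(-3 + 3*I)*sin(3 - 3*I)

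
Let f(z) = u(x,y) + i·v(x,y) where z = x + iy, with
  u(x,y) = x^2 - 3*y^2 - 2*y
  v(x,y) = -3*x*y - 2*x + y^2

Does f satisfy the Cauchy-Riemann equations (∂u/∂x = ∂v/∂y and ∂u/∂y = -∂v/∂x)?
∂u/∂x = 2*x
∂v/∂y = -3*x + 2*y
∂u/∂y = -6*y - 2
∂v/∂x = -3*y - 2
∂u/∂x ≠ ∂v/∂y and ∂u/∂y ≠ -∂v/∂x; the Cauchy-Riemann equations are not satisfied, so f is not analytic.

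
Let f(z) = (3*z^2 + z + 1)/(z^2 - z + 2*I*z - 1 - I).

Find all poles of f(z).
The singularities of f are the zeros of the denominator. Factoring,
  z^2 - z + 2*I*z - 1 - I = (z + I)*(z - 1 + I)
so the candidates are z = -I, z = 1 - I.

Check the numerator P(z) = 3*z^2 + z + 1 at each one:
  P(-I) = -2 - I ≠ 0, so z = -I is a (simple) pole.
  P(1 - I) = 2 - 7*I ≠ 0, so z = 1 - I is a (simple) pole.

Poles of f: {-I, 1 - I}

Final answer: {-I, 1 - I}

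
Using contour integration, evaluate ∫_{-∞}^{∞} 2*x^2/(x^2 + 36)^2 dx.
Let f(z) = 2*z^2/(z^2 + 36)^2. The denominator has no real zeros and deg Q - deg P = 2 ≥ 2, so the integral of f over the upper semicircle |z| = R tends to 0 as R → ∞. Closing the contour in the upper half-plane,
  ∫_{-∞}^{∞} f(x) dx = 2πi · Σ Res(f, z_k)  over the poles with Im z_k > 0.

Zeros of the denominator: z^2 + 36 = 0 gives z = ±6*I.
Upper half-plane: z = 6*I (a pole of order 2).

Write f(z) = g(z)/(z - 6*I)^2 with g(z) = 2*z^2/(z + 6*I)^2. For a double pole, Res(f, z₀) = g'(z₀):
  g'(z) = 24*I*z/(z + 6*I)^3
  Res(f, 6*I) = g'(6*I) = -I/12

∫_{-∞}^{∞} f(x) dx = 2πi · (-I/12) = pi/6

Final answer: pi/6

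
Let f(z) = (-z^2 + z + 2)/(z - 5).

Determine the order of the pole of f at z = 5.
Factor the denominator:
  z - 5 = (z - 5)

The numerator P(z) = -z^2 + z + 2 has P(5) = -18 ≠ 0, so no factor of (z - 5) cancels.
Near z = 5 we can therefore write f(z) = g(z)/(z - 5) with g analytic at 5 and g(5) ≠ 0 (g is just the numerator).

Hence z = 5 is a pole of order 1.

Final answer: 1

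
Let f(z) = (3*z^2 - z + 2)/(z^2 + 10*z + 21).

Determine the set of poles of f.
The singularities of f are the zeros of the denominator. Factoring,
  z^2 + 10*z + 21 = (z + 7)*(z + 3)
so the candidates are z = -7, z = -3.

Check the numerator P(z) = 3*z^2 - z + 2 at each one:
  P(-7) = 156 ≠ 0, so z = -7 is a (simple) pole.
  P(-3) = 32 ≠ 0, so z = -3 is a (simple) pole.

Poles of f: {-7, -3}

Final answer: {-7, -3}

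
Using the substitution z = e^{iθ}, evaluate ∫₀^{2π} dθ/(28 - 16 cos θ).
Call the integral J. The integrand is 2π-periodic and we integrate over a full period, so shifting θ does not change the value (θ → θ + π flips the sign of the trig term). Hence
  J = ∫₀^{2π} dθ/(28 + 16 cos θ).
Put z = e^{iθ}: then cos θ = (z + 1/z)/2, dθ = dz/(iz), and z runs once counterclockwise around |z| = 1:
  J = ∮_{|z|=1} 1/(28 + 16*(z + 1/z)/2) · dz/(iz) = (2/i) ∮_{|z|=1} dz/(16*z^2 + 56*z + 16).
The roots of 16*z^2 + 56*z + 16 are z = (-28 ± sqrt(28^2 - 16^2))/16, with sqrt(528) = 4*sqrt(33); their product is 1, so only z₊ = -7/4 + sqrt(33)/4 lies inside the unit circle (z₋ = -7/4 - sqrt(33)/4 lies outside).
z₊ is a simple zero of q(z) = 16*z^2 + 56*z + 16, so Res(1/q, z₊) = 1/q'(z₊) with q'(z) = 32*z + 56; and q'(z₊) = 16*(z₊ - z₋) = 8*sqrt(33).
Therefore J = (2/i) · 2πi · 1/(8*sqrt(33)) = 2*pi/(4*sqrt(33)) = sqrt(33)*pi/66

Final answer: sqrt(33)*pi/66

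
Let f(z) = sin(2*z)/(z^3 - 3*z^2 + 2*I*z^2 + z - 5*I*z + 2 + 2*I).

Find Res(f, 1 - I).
(-1/2 + I/2)*sin(2 - 2*I)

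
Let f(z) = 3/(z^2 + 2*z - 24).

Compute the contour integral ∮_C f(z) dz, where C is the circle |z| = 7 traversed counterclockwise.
By the residue theorem, ∮_C f(z) dz = 2πi · (sum of the residues of f at the poles inside |z| = 7).

The denominator factors as (z - 4)*(z + 6), so the singularities of f are simple poles at z = 4, z = -6.
  |4|² = 16 < 49 = 7², so this pole is inside the contour.
  |-6|² = 36 < 49 = 7², so this pole is inside the contour.

With P(z) = 3 and Q(z) = z^2 + 2*z - 24, each pole is simple, so Res(f, z₀) = P(z₀)/Q'(z₀) with Q'(z) = 2*z + 2.
  Res(f, 4) = P(4)/Q'(4) = (3)/(10) = 3/10
  Res(f, -6) = P(-6)/Q'(-6) = (3)/(-10) = -3/10

Sum of residues inside C: 0
∮_C f(z) dz = 2πi · (0) = 0

Final answer: 0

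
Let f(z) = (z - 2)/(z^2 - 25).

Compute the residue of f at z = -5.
Write f(z) = P(z)/Q(z) with P(z) = z - 2 and Q(z) = z^2 - 25.
The denominator factors as Q(z) = (z - 5)*(z + 5), so z = -5 is a simple zero of Q and P is analytic there; z = -5 is therefore a simple pole and
  Res(f, z₀) = P(z₀)/Q'(z₀).

Q'(z) = 2*z, so Q'(-5) = -10.
P(-5) = -7.

Res(f, -5) = (-7)/(-10) = 7/10

Final answer: 7/10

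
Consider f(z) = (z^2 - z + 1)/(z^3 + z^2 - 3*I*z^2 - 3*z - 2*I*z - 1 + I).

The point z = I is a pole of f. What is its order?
Factor the denominator:
  z^3 + z^2 - 3*I*z^2 - 3*z - 2*I*z - 1 + I = (z - I)^2*(z + 1 - I)

The numerator P(z) = z^2 - z + 1 has P(I) = -I ≠ 0, so no factor of (z - I) cancels.
Near z = I we can therefore write f(z) = g(z)/(z - I)^2 with g analytic at I and g(I) ≠ 0 (g is the numerator divided by the remaining denominator factors).

Hence z = I is a pole of order 2.

Final answer: 2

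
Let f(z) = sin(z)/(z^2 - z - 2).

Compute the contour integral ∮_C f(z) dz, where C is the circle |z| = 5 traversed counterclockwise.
By the residue theorem, ∮_C f(z) dz = 2πi · (sum of the residues of f at the poles inside |z| = 5).

The denominator factors as (z - 2)*(z + 1), so the singularities of f are simple poles at z = 2, z = -1.
  |2|² = 4 < 25 = 5², so this pole is inside the contour.
  |-1|² = 1 < 25 = 5², so this pole is inside the contour.

With P(z) = sin(z) and Q(z) = z^2 - z - 2, each pole is simple, so Res(f, z₀) = P(z₀)/Q'(z₀) with Q'(z) = 2*z - 1.
  Res(f, 2) = P(2)/Q'(2) = (sin(2))/(3) = sin(2)/3
  Res(f, -1) = P(-1)/Q'(-1) = (-sin(1))/(-3) = sin(1)/3

Sum of residues inside C: sin(1)/3 + sin(2)/3
∮_C f(z) dz = 2πi · (sin(1)/3 + sin(2)/3) = 2*I*pi*sin(1)/3 + 2*I*pi*sin(2)/3

Final answer: 2*I*pi*sin(1)/3 + 2*I*pi*sin(2)/3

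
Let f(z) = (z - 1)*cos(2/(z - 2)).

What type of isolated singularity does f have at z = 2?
Let u = z - 2. Then
  cos(2/u) = Σ_{k≥0} (-1)^k (2)^(2k)/((2k)!·u^(2k)) = 1 - 2/u^2 + 2/(3*u^4) + ...
which has infinitely many negative powers of u, so cos(2/(z - 2)) has an essential singularity at z = 2.
The extra factor z - 1 is a nonzero polynomial; if the product had at most a pole at z = 2, dividing by that polynomial would leave cos(2/(z - 2)) with at most a pole too — contradiction. (Equivalently, the product's Laurent series still has infinitely many negative powers.)
So the singularity is essential.

Final answer: essential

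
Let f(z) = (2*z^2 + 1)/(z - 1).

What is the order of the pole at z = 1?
Factor the denominator:
  z - 1 = (z - 1)

The numerator P(z) = 2*z^2 + 1 has P(1) = 3 ≠ 0, so no factor of (z - 1) cancels.
Near z = 1 we can therefore write f(z) = g(z)/(z - 1) with g analytic at 1 and g(1) ≠ 0 (g is just the numerator).

Hence z = 1 is a pole of order 1.

Final answer: 1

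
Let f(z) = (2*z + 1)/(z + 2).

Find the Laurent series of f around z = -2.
Put w = z - (-2), i.e. z = w - 2. The denominator is w, so it suffices to rewrite the numerator in powers of w.

P(z) = 2*z + 1
P(w - 2) = -3 + 2*w

Dividing each term by w:
  f = -3/w + 2

Substituting back w = z + 2:
  f(z) = -3/(z + 2) + 2

The series is finite because the numerator is a polynomial; the negative powers form the principal part, and the coefficient of 1/(z + 2) gives Res(f, -2) = -3.

Final answer: -3/(z + 2) + 2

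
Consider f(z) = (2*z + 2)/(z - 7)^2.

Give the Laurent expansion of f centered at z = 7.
16/(z - 7)^2 + 2/(z - 7)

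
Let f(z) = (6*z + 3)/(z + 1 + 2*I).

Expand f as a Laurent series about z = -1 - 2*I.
Put w = z - (-1 - 2*I), i.e. z = w - 1 - 2*I. The denominator is w, so it suffices to rewrite the numerator in powers of w.

P(z) = 6*z + 3
P(w - 1 - 2*I) = -3 - 12*I + 6*w

Dividing each term by w:
  f = (-3 - 12*I)/w + 6

Substituting back w = z + 1 + 2*I:
  f(z) = (-3 - 12*I)/(z + 1 + 2*I) + 6

The series is finite because the numerator is a polynomial; the negative powers form the principal part, and the coefficient of 1/(z + 1 + 2*I) gives Res(f, -1 - 2*I) = -3 - 12*I.

Final answer: (-3 - 12*I)/(z + 1 + 2*I) + 6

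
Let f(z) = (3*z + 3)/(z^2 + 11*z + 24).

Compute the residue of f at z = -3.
Write f(z) = P(z)/Q(z) with P(z) = 3*z + 3 and Q(z) = z^2 + 11*z + 24.
The denominator factors as Q(z) = (z + 3)*(z + 8), so z = -3 is a simple zero of Q and P is analytic there; z = -3 is therefore a simple pole and
  Res(f, z₀) = P(z₀)/Q'(z₀).

Q'(z) = 2*z + 11, so Q'(-3) = 5.
P(-3) = -6.

Res(f, -3) = (-6)/(5) = -6/5

Final answer: -6/5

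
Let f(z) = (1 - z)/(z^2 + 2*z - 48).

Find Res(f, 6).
-5/14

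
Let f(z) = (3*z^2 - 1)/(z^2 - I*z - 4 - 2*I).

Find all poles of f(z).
The singularities of f are the zeros of the denominator. Factoring,
  z^2 - I*z - 4 - 2*I = (z - 2 - I)*(z + 2)
so the candidates are z = 2 + I, z = -2.

Check the numerator P(z) = 3*z^2 - 1 at each one:
  P(2 + I) = 8 + 12*I ≠ 0, so z = 2 + I is a (simple) pole.
  P(-2) = 11 ≠ 0, so z = -2 is a (simple) pole.

Poles of f: {-2, 2 + I}

Final answer: {-2, 2 + I}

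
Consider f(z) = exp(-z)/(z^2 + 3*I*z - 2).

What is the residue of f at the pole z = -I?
Write f(z) = P(z)/Q(z) with P(z) = exp(-z) and Q(z) = z^2 + 3*I*z - 2.
The denominator factors as Q(z) = (z + 2*I)*(z + I), so z = -I is a simple zero of Q and P is analytic there; z = -I is therefore a simple pole and
  Res(f, z₀) = P(z₀)/Q'(z₀).

Q'(z) = 2*z + 3*I, so Q'(-I) = I.
P(-I) = exp(I).

Res(f, -I) = (exp(I))/(I) = -I*exp(I)

Final answer: -I*exp(I)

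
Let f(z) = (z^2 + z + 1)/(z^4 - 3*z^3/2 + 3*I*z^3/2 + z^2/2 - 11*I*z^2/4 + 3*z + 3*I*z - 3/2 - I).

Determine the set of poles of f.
The singularities of f are the zeros of the denominator. Factoring,
  z^4 - 3*z^3/2 + 3*I*z^3/2 + z^2/2 - 11*I*z^2/4 + 3*z + 3*I*z - 3/2 - I = (z + 1 + I)*(z - 1 + 3*I/2)*(z - 1 - I)*(z - 1/2)
so the candidates are z = -1 - I, z = 1 - 3*I/2, z = 1 + I, z = 1/2.

Check the numerator P(z) = z^2 + z + 1 at each one:
  P(-1 - I) = I ≠ 0, so z = -1 - I is a (simple) pole.
  P(1 - 3*I/2) = 3/4 - 9*I/2 ≠ 0, so z = 1 - 3*I/2 is a (simple) pole.
  P(1 + I) = 2 + 3*I ≠ 0, so z = 1 + I is a (simple) pole.
  P(1/2) = 7/4 ≠ 0, so z = 1/2 is a (simple) pole.

Poles of f: {-1 - I, 1/2, 1 - 3*I/2, 1 + I}

Final answer: {-1 - I, 1/2, 1 - 3*I/2, 1 + I}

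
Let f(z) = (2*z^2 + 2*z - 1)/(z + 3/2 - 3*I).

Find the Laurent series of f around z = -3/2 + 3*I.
Put w = z - (-3/2 + 3*I), i.e. z = w - 3/2 + 3*I. The denominator is w, so it suffices to rewrite the numerator in powers of w.

P(z) = 2*z^2 + 2*z - 1
P(w - 3/2 + 3*I) = -35/2 - 12*I + (-4 + 12*I)*w + 2*w^2

Dividing each term by w:
  f = (-35/2 - 12*I)/w - 4 + 12*I + 2*w

Substituting back w = z + 3/2 - 3*I:
  f(z) = (-35/2 - 12*I)/(z + 3/2 - 3*I) - 4 + 12*I + 2*(z + 3/2 - 3*I)

The series is finite because the numerator is a polynomial; the negative powers form the principal part, and the coefficient of 1/(z + 3/2 - 3*I) gives Res(f, -3/2 + 3*I) = -35/2 - 12*I.

Final answer: (-35/2 - 12*I)/(z + 3/2 - 3*I) - 4 + 12*I + 2*(z + 3/2 - 3*I)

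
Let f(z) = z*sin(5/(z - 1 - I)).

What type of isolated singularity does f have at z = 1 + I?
essential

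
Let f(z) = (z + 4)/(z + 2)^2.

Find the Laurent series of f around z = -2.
Put w = z - (-2), i.e. z = w - 2. The denominator is w^2, so it suffices to rewrite the numerator in powers of w.

P(z) = z + 4
P(w - 2) = 2 + w

Dividing each term by w^2:
  f = 2/w^2 + 1/w

Substituting back w = z + 2:
  f(z) = 2/(z + 2)^2 + 1/(z + 2)

The series is finite because the numerator is a polynomial; the negative powers form the principal part, and the coefficient of 1/(z + 2) gives Res(f, -2) = 1.

Final answer: 2/(z + 2)^2 + 1/(z + 2)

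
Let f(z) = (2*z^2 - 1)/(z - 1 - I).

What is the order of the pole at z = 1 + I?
Factor the denominator:
  z - 1 - I = (z - 1 - I)

The numerator P(z) = 2*z^2 - 1 has P(1 + I) = -1 + 4*I ≠ 0, so no factor of (z - 1 - I) cancels.
Near z = 1 + I we can therefore write f(z) = g(z)/(z - 1 - I) with g analytic at 1 + I and g(1 + I) ≠ 0 (g is just the numerator).

Hence z = 1 + I is a pole of order 1.

Final answer: 1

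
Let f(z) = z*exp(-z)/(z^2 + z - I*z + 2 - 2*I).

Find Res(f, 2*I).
Write f(z) = P(z)/Q(z) with P(z) = z*exp(-z) and Q(z) = z^2 + z - I*z + 2 - 2*I.
The denominator factors as Q(z) = (z - 2*I)*(z + 1 + I), so z = 2*I is a simple zero of Q and P is analytic there; z = 2*I is therefore a simple pole and
  Res(f, z₀) = P(z₀)/Q'(z₀).

Q'(z) = 2*z + 1 - I, so Q'(2*I) = 1 + 3*I.
P(2*I) = 2*I*exp(-2*I).

Res(f, 2*I) = (2*I*exp(-2*I))/(1 + 3*I) = (3/5 + I/5)*exp(-2*I)

Final answer: (3/5 + I/5)*exp(-2*I)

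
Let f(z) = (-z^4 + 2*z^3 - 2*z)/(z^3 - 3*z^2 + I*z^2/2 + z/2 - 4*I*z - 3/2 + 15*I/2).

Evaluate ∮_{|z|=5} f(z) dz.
By the residue theorem, ∮_C f(z) dz = 2πi · (sum of the residues of f at the poles inside |z| = 5).

The denominator factors as (z + 1 + 3*I/2)*(z - 1 - I)*(z - 3), so the singularities of f are simple poles at z = -1 - 3*I/2, z = 1 + I, z = 3.
  |-1 - 3*I/2|² = 13/4 < 25 = 5², so this pole is inside the contour.
  |1 + I|² = 2 < 25 = 5², so this pole is inside the contour.
  |3|² = 9 < 25 = 5², so this pole is inside the contour.

With P(z) = -z^4 + 2*z^3 - 2*z and Q(z) = z^3 - 3*z^2 + I*z^2/2 + z/2 - 4*I*z - 3/2 + 15*I/2, each pole is simple, so Res(f, z₀) = P(z₀)/Q'(z₀) with Q'(z) = 3*z^2 - 6*z + I*z + 1/2 - 4*I.
  Res(f, -1 - 3*I/2) = P(-1 - 3*I/2)/Q'(-1 - 3*I/2) = (335/16 + 33*I/4)/(17/4 + 13*I) = 12559/11972 - 3794*I/2993
  Res(f, 1 + I) = P(1 + I)/Q'(1 + I) = (-2 + 2*I)/(-13/2 - 3*I) = 28/205 - 76*I/205
  Res(f, 3) = P(3)/Q'(3) = (-33)/(19/2 - I) = -1254/365 - 132*I/365

Sum of residues inside C: -9/4 - 2*I
∮_C f(z) dz = 2πi · (-9/4 - 2*I) = pi*(4 - 9*I/2)

Final answer: pi*(4 - 9*I/2)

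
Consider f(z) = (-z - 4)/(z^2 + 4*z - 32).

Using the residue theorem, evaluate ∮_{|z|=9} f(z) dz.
By the residue theorem, ∮_C f(z) dz = 2πi · (sum of the residues of f at the poles inside |z| = 9).

The denominator factors as (z - 4)*(z + 8), so the singularities of f are simple poles at z = 4, z = -8.
  |4|² = 16 < 81 = 9², so this pole is inside the contour.
  |-8|² = 64 < 81 = 9², so this pole is inside the contour.

With P(z) = -z - 4 and Q(z) = z^2 + 4*z - 32, each pole is simple, so Res(f, z₀) = P(z₀)/Q'(z₀) with Q'(z) = 2*z + 4.
  Res(f, 4) = P(4)/Q'(4) = (-8)/(12) = -2/3
  Res(f, -8) = P(-8)/Q'(-8) = (4)/(-12) = -1/3

Sum of residues inside C: -1
∮_C f(z) dz = 2πi · (-1) = -2*I*pi

Final answer: -2*I*pi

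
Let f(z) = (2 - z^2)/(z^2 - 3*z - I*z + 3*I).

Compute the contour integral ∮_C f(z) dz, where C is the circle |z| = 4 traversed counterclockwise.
pi*(2 - 6*I)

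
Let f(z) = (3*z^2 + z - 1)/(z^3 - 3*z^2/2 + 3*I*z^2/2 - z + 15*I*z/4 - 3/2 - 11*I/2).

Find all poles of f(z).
{-3/2 + I, 1 - I/2, 2 - 2*I}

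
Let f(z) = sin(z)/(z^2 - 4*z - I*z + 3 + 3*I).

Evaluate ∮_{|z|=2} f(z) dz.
By the residue theorem, ∮_C f(z) dz = 2πi · (sum of the residues of f at the poles inside |z| = 2).

The denominator factors as (z - 3)*(z - 1 - I), so the singularities of f are simple poles at z = 3, z = 1 + I.
  |3|² = 9 > 4 = 2², so this pole is outside the contour.
  |1 + I|² = 2 < 4 = 2², so this pole is inside the contour.

With P(z) = sin(z) and Q(z) = z^2 - 4*z - I*z + 3 + 3*I, each pole is simple, so Res(f, z₀) = P(z₀)/Q'(z₀) with Q'(z) = 2*z - 4 - I.
  Res(f, 1 + I) = P(1 + I)/Q'(1 + I) = (sin(1 + I))/(-2 + I) = (-2/5 - I/5)*sin(1 + I)

∮_C f(z) dz = 2πi · ((-2/5 - I/5)*sin(1 + I)) = pi*(2/5 - 4*I/5)*sin(1 + I)

Final answer: pi*(2/5 - 4*I/5)*sin(1 + I)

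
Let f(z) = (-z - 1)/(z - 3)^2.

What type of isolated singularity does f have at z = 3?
Write f(z) = g(z)/(z - 3)^2 with g(z) = -z - 1.
g is entire and g(3) = -4 ≠ 0, so no factor of (z - 3) cancels: the Laurent expansion of f about z = 3 starts at the power -2, i.e. lim_{z→z₀} (z - z₀)^2 f(z) = -4 is finite and nonzero.
So z = 3 is a pole of order 2.

Final answer: pole of order 2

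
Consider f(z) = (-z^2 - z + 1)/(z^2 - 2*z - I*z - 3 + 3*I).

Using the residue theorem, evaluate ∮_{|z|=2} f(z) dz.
By the residue theorem, ∮_C f(z) dz = 2πi · (sum of the residues of f at the poles inside |z| = 2).

The denominator factors as (z - 3)*(z + 1 - I), so the singularities of f are simple poles at z = 3, z = -1 + I.
  |3|² = 9 > 4 = 2², so this pole is outside the contour.
  |-1 + I|² = 2 < 4 = 2², so this pole is inside the contour.

With P(z) = -z^2 - z + 1 and Q(z) = z^2 - 2*z - I*z - 3 + 3*I, each pole is simple, so Res(f, z₀) = P(z₀)/Q'(z₀) with Q'(z) = 2*z - 2 - I.
  Res(f, -1 + I) = P(-1 + I)/Q'(-1 + I) = (2 + I)/(-4 + I) = -7/17 - 6*I/17

∮_C f(z) dz = 2πi · (-7/17 - 6*I/17) = pi*(12/17 - 14*I/17)

Final answer: pi*(12/17 - 14*I/17)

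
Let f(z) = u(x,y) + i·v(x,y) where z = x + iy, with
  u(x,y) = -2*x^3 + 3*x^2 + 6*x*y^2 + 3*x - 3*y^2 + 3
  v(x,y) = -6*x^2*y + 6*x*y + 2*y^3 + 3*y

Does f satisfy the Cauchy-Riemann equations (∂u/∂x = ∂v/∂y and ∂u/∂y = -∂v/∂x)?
∂u/∂x = -6*x^2 + 6*x + 6*y^2 + 3
∂v/∂y = -6*x^2 + 6*x + 6*y^2 + 3
∂u/∂y = 12*x*y - 6*y
∂v/∂x = -12*x*y + 6*y
∂u/∂x = ∂v/∂y and ∂u/∂y = -∂v/∂x hold identically; f is analytic.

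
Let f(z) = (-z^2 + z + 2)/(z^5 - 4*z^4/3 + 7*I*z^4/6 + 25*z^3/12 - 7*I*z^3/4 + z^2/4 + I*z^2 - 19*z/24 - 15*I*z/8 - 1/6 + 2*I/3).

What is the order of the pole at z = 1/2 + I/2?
Factor the denominator:
  z^5 - 4*z^4/3 + 7*I*z^4/6 + 25*z^3/12 - 7*I*z^3/4 + z^2/4 + I*z^2 - 19*z/24 - 15*I*z/8 - 1/6 + 2*I/3 = (z - 1/2 - I/2)^3*(z - 1/2 + 2*I)*(z + 2/3 + 2*I/3)

The numerator P(z) = -z^2 + z + 2 has P(1/2 + I/2) = 5/2 ≠ 0, so no factor of (z - 1/2 - I/2) cancels.
Near z = 1/2 + I/2 we can therefore write f(z) = g(z)/(z - 1/2 - I/2)^3 with g analytic at 1/2 + I/2 and g(1/2 + I/2) ≠ 0 (g is the numerator divided by the remaining denominator factors).

Hence z = 1/2 + I/2 is a pole of order 3.

Final answer: 3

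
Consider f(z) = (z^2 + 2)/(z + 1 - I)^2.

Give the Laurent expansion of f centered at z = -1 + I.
Put w = z - (-1 + I), i.e. z = w - 1 + I. The denominator is w^2, so it suffices to rewrite the numerator in powers of w.

P(z) = z^2 + 2
P(w - 1 + I) = 2 - 2*I + (-2 + 2*I)*w + w^2

Dividing each term by w^2:
  f = (2 - 2*I)/w^2 + (-2 + 2*I)/w + 1

Substituting back w = z + 1 - I:
  f(z) = (2 - 2*I)/(z + 1 - I)^2 + (-2 + 2*I)/(z + 1 - I) + 1

The series is finite because the numerator is a polynomial; the negative powers form the principal part, and the coefficient of 1/(z + 1 - I) gives Res(f, -1 + I) = -2 + 2*I.

Final answer: (2 - 2*I)/(z + 1 - I)^2 + (-2 + 2*I)/(z + 1 - I) + 1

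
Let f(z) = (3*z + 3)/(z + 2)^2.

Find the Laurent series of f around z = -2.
Put w = z - (-2), i.e. z = w - 2. The denominator is w^2, so it suffices to rewrite the numerator in powers of w.

P(z) = 3*z + 3
P(w - 2) = -3 + 3*w

Dividing each term by w^2:
  f = -3/w^2 + 3/w

Substituting back w = z + 2:
  f(z) = -3/(z + 2)^2 + 3/(z + 2)

The series is finite because the numerator is a polynomial; the negative powers form the principal part, and the coefficient of 1/(z + 2) gives Res(f, -2) = 3.

Final answer: -3/(z + 2)^2 + 3/(z + 2)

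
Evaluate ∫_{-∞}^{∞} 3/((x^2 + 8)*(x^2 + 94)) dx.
Let f(z) = 3/((z^2 + 8)*(z^2 + 94)). The denominator has no real zeros and deg Q - deg P = 4 ≥ 2, so the integral of f over the upper semicircle |z| = R tends to 0 as R → ∞. Closing the contour in the upper half-plane,
  ∫_{-∞}^{∞} f(x) dx = 2πi · Σ Res(f, z_k)  over the poles with Im z_k > 0.

Zeros of the denominator: z^2 + 94 = 0 gives z = ±sqrt(94)*I; z^2 + 8 = 0 gives z = ±2*sqrt(2)*I.
Upper half-plane: z = 2*sqrt(2)*I, z = sqrt(94)*I (simple).

Each pole is a simple zero of Q(z) = z^4 + 102*z^2 + 752, so Res(f, z₀) = P(z₀)/Q'(z₀) with P(z) = 3, Q'(z) = 4*z^3 + 204*z:
  Res(f, 2*sqrt(2)*I) = (3)/(344*sqrt(2)*I) = -3*sqrt(2)*I/688
  Res(f, sqrt(94)*I) = (3)/(-172*sqrt(94)*I) = 3*sqrt(94)*I/16168

Sum of residues: 3*I*(-47*sqrt(2) + 2*sqrt(94))/32336
∫_{-∞}^{∞} f(x) dx = 2πi · (3*I*(-47*sqrt(2) + 2*sqrt(94))/32336) = 3*pi*(-2*sqrt(94) + 47*sqrt(2))/16168

Final answer: 3*pi*(-2*sqrt(94) + 47*sqrt(2))/16168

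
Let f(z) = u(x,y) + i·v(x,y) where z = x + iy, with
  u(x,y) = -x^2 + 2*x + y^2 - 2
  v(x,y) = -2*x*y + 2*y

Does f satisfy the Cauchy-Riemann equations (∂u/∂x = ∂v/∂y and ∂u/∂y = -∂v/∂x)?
∂u/∂x = 2 - 2*x
∂v/∂y = 2 - 2*x
∂u/∂y = 2*y
∂v/∂x = -2*y
∂u/∂x = ∂v/∂y and ∂u/∂y = -∂v/∂x hold identically; f is analytic.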